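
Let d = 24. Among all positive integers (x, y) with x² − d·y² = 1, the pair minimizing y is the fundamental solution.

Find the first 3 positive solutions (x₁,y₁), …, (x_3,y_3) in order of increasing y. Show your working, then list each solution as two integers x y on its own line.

[4; 1,8] for √24; ℓ=2 ⇒ convergent index 1
k=0  a_k=4  p_k/q_k = 4/1
k=1  a_k=1  p_k/q_k = 5/1
(x₁, y₁) = (5, 1);  5² − 24·1² = 1 ✓
(5+1√24)^2 = 49 + 10√24
(5+1√24)^3 = 485 + 99√24

5 1
49 10
485 99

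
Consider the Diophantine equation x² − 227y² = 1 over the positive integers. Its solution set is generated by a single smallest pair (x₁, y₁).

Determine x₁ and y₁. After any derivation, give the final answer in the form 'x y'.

226 15

√227 → a₀=15, period (15,30); ℓ=2 even so k=1
k=0  a_k=15  p_k/q_k = 15/1
k=1  a_k=15  p_k/q_k = 226/15
fundamental: x₁=226, y₁=15  (since 51076 − 227·225 = 1)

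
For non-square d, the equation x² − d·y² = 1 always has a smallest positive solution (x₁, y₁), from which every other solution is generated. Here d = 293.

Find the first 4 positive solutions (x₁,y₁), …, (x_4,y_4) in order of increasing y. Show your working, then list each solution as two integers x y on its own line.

12320649 719780
303596783562401 17736313474440
7481018815602612315849 437045785745090703340
184342013978870716056521769601 10769375446188914321717060880

[17; 8,1,1,8,34] for √293; ℓ=5 ⇒ convergent index 9
step 0: (17, 1)  from 17·(1,0) + (0,1)
step 1: (137, 8)  from 8·(17,1) + (1,0)
…
step 4: (2482, 145)  from 8·(291,17) + (154,9)
step 5: (84679, 4947)  from 34·(2482,145) + (291,17)
step 6: (679914, 39721)  from 8·(84679,4947) + (2482,145)
step 7: (764593, 44668)  from 1·(679914,39721) + (84679,4947)
step 8: (1444507, 84389)  from 1·(764593,44668) + (679914,39721)
step 9: (12320649, 719780)  from 8·(1444507,84389) + (764593,44668)
(x₁, y₁) = (12320649, 719780);  12320649² − 293·719780² = 1 ✓
n=2: (12320649,719780)∘(12320649,719780) = (12320649·12320649+293·719780·719780, 12320649·719780+719780·12320649) = (303596783562401,17736313474440)
n=3: (303596783562401,17736313474440)∘(12320649,719780) = (12320649·303596783562401+293·719780·17736313474440, 12320649·17736313474440+719780·303596783562401) = (7481018815602612315849,437045785745090703340)
n=4: (7481018815602612315849,437045785745090703340)∘(12320649,719780) = (12320649·7481018815602612315849+293·719780·437045785745090703340, 12320649·437045785745090703340+719780·7481018815602612315849) = (184342013978870716056521769601,10769375446188914321717060880)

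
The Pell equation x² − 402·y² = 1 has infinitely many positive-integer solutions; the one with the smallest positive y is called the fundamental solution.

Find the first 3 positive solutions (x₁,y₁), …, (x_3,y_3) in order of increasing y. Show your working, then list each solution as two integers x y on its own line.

√402 → a₀=20, period (20,40); ℓ=2 even so k=1
i=0: a=20 ⇒ p=20, q=1
i=1: a=20 ⇒ p=401, q=20
(x₁, y₁) = (401, 20);  401² − 402·20² = 1 ✓
(401+20√402)^2 = 321601 + 16040√402
(401+20√402)^3 = 257923601 + 12864060√402

401 20
321601 16040
257923601 12864060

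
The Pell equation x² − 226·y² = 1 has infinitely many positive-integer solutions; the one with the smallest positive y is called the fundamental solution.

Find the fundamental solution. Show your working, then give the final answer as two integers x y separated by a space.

451 30

√226 = [15; 30, …], period ℓ=1 (odd) → k=1
a_0=15:  p_0=15·1+0=15,  q_0=15·0+1=1
a_1=30:  p_1=30·15+1=451,  q_1=30·1+0=30
(x₁, y₁) = (451, 30);  451² − 226·30² = 1 ✓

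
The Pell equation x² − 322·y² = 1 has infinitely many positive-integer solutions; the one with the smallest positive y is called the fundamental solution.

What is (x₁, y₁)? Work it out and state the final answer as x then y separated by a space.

√322 = [17; 1,16,1,34, …], period ℓ=4 (even) → k=3
a_0=17:  p_0=17·1+0=17,  q_0=17·0+1=1
a_1=1:  p_1=1·17+1=18,  q_1=1·1+0=1
a_2=16:  p_2=16·18+17=305,  q_2=16·1+1=17
a_3=1:  p_3=1·305+18=323,  q_3=1·17+1=18
(x₁, y₁) = (323, 18);  323² − 322·18² = 1 ✓

323 18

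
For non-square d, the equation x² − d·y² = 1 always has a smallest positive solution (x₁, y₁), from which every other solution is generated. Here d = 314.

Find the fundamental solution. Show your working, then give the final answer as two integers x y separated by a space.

392499 22150

√314 = [17; 1,2,1,1,2,1,34, …], period ℓ=7 (odd) → k=13
k=0  a_k=17  p_k/q_k = 17/1
k=1  a_k=1  p_k/q_k = 18/1
…
k=4  a_k=1  p_k/q_k = 124/7
…
k=6  a_k=1  p_k/q_k = 443/25
…
k=8  a_k=1  p_k/q_k = 15824/893
…
k=10  a_k=1  p_k/q_k = 62853/3547
…
k=12  a_k=2  p_k/q_k = 282617/15949
k=13  a_k=1  p_k/q_k = 392499/22150
(x₁, y₁) = (392499, 22150);  392499² − 314·22150² = 1 ✓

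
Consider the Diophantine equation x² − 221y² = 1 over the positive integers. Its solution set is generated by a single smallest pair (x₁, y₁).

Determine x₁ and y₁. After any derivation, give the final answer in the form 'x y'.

d=221: √d = [14; 1,6,2,6,1,28] (ℓ=6, even), read p_5/q_5
k=0  a_k=14  p_k/q_k = 14/1
k=1  a_k=1  p_k/q_k = 15/1
k=2  a_k=6  p_k/q_k = 104/7
k=3  a_k=2  p_k/q_k = 223/15
k=4  a_k=6  p_k/q_k = 1442/97
k=5  a_k=1  p_k/q_k = 1665/112
(x₁, y₁) = (1665, 112);  1665² − 221·112² = 1 ✓

1665 112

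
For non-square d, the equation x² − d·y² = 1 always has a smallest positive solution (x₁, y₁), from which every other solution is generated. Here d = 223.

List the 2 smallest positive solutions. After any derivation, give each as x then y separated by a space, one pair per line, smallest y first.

d=223: √d = [14; 1,13,1,28] (ℓ=4, even), read p_3/q_3
k=0  a_k=14  p_k/q_k = 14/1
…
k=2  a_k=13  p_k/q_k = 209/14
k=3  a_k=1  p_k/q_k = 224/15
(x₁, y₁) = (224, 15);  224² − 223·15² = 1 ✓
n=2: (224,15)∘(224,15) = (224·224+223·15·15, 224·15+15·224) = (100351,6720)

224 15
100351 6720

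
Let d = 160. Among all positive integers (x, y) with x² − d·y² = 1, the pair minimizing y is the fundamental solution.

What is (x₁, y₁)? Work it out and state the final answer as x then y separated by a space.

721 57

d=160: √d = [12; 1,1,1,5,1,1,1,24] (ℓ=8, even), read p_7/q_7
step 0: (12, 1)  from 12·(1,0) + (0,1)
…
step 2: (25, 2)  from 1·(13,1) + (12,1)
step 3: (38, 3)  from 1·(25,2) + (13,1)
…
step 5: (253, 20)  from 1·(215,17) + (38,3)
step 6: (468, 37)  from 1·(253,20) + (215,17)
step 7: (721, 57)  from 1·(468,37) + (253,20)
fundamental: x₁=721, y₁=57  (since 519841 − 160·3249 = 1)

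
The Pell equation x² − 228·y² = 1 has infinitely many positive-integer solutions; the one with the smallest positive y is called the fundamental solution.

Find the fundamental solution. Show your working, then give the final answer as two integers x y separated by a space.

151 10

√228 = [15; 10,30, …], period ℓ=2 (even) → k=1
step 0: (15, 1)  from 15·(1,0) + (0,1)
step 1: (151, 10)  from 10·(15,1) + (1,0)
fundamental: x₁=151, y₁=10  (since 22801 − 228·100 = 1)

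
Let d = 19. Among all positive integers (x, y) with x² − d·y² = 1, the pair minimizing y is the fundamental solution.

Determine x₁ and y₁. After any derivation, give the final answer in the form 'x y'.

[4; 2,1,3,1,2,8] for √19; ℓ=6 ⇒ convergent index 5
i=0: a=4 ⇒ p=4, q=1
…
i=4: a=1 ⇒ p=61, q=14
i=5: a=2 ⇒ p=170, q=39
fundamental: x₁=170, y₁=39  (since 28900 − 19·1521 = 1)

170 39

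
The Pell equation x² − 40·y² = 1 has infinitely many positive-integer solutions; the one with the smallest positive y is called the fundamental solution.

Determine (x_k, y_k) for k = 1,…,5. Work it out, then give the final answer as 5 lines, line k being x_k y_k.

19 3
721 114
27379 4329
1039681 164388
39480499 6242415

√40 = [6; 3,12, …], period ℓ=2 (even) → k=1
i=0: a=6 ⇒ p=6, q=1
i=1: a=3 ⇒ p=19, q=3
→ (19, 3).  Check: 19²=361, 40·3²=360, difference 1.
k=2:  x_2 = 19·19+40·3·3 = 721,  y_2 = 19·3+3·19 = 114
k=3:  x_3 = 19·721+40·3·114 = 27379,  y_3 = 19·114+3·721 = 4329
k=4:  x_4 = 19·27379+40·3·4329 = 1039681,  y_4 = 19·4329+3·27379 = 164388
k=5:  x_5 = 19·1039681+40·3·164388 = 39480499,  y_5 = 19·164388+3·1039681 = 6242415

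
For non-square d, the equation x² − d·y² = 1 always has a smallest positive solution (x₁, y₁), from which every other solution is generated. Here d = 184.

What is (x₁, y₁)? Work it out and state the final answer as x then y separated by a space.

24335 1794

√184 = [13; 1,1,3,2,1,2,1,2,3,1,1,26, …], period ℓ=12 (even) → k=11
step 0: (13, 1)  from 13·(1,0) + (0,1)
…
step 6: (841, 62)  from 2·(312,23) + (217,16)
…
step 8: (3147, 232)  from 2·(1153,85) + (841,62)
…
step 10: (13741, 1013)  from 1·(10594,781) + (3147,232)
step 11: (24335, 1794)  from 1·(13741,1013) + (10594,781)
→ (24335, 1794).  Check: 24335²=592192225, 184·1794²=592192224, difference 1.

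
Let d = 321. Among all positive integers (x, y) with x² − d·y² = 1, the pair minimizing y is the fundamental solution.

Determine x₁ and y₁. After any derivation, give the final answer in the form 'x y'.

√321 = [17; 1,10,1,34, …], period ℓ=4 (even) → k=3
a_0=17:  p_0=17·1+0=17,  q_0=17·0+1=1
…
a_2=10:  p_2=10·18+17=197,  q_2=10·1+1=11
a_3=1:  p_3=1·197+18=215,  q_3=1·11+1=12
→ (215, 12).  Check: 215²=46225, 321·12²=46224, difference 1.

215 12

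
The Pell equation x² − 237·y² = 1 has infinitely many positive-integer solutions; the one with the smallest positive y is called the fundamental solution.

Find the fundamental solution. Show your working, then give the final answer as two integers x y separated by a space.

228151 14820

d=237: √d = [15; 2,1,1,7,10,7,1,1,2,30] (ℓ=10, even), read p_9/q_9
i=0: a=15 ⇒ p=15, q=1
i=1: a=2 ⇒ p=31, q=2
i=2: a=1 ⇒ p=46, q=3
i=3: a=1 ⇒ p=77, q=5
i=4: a=7 ⇒ p=585, q=38
i=5: a=10 ⇒ p=5927, q=385
i=6: a=7 ⇒ p=42074, q=2733
i=7: a=1 ⇒ p=48001, q=3118
i=8: a=1 ⇒ p=90075, q=5851
i=9: a=2 ⇒ p=228151, q=14820
(x₁, y₁) = (228151, 14820);  228151² − 237·14820² = 1 ✓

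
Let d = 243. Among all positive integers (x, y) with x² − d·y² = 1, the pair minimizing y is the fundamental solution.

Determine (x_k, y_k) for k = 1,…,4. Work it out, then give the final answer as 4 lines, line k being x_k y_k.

√243 → a₀=15, period (1,1,2,3,15,3,2,1,1,30); ℓ=10 even so k=9
i=0: a=15 ⇒ p=15, q=1
…
i=8: a=1 ⇒ p=41325, q=2651
i=9: a=1 ⇒ p=70226, q=4505
(x₁, y₁) = (70226, 4505);  70226² − 243·4505² = 1 ✓
(70226+4505√243)^2 = 9863382151 + 632736260√243
(70226+4505√243)^3 = 1385331749802026 + 88869073185015√243
(70226+4505√243)^4 = 194572614913330773601 + 12481839066348990520√243

70226 4505
9863382151 632736260
1385331749802026 88869073185015
194572614913330773601 12481839066348990520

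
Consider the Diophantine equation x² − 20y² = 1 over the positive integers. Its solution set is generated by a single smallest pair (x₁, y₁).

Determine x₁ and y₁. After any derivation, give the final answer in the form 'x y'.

√20 → a₀=4, period (2,8); ℓ=2 even so k=1
k=0  a_k=4  p_k/q_k = 4/1
k=1  a_k=2  p_k/q_k = 9/2
(x₁, y₁) = (9, 2);  9² − 20·2² = 1 ✓

9 2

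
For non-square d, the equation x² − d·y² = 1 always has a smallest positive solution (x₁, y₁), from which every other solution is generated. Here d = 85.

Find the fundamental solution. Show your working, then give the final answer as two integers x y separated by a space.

[9; 4,1,1,4,18] for √85; ℓ=5 ⇒ convergent index 9
step 0: (9, 1)  from 9·(1,0) + (0,1)
…
step 4: (378, 41)  from 4·(83,9) + (46,5)
…
step 8: (62739, 6805)  from 1·(34813,3776) + (27926,3029)
step 9: (285769, 30996)  from 4·(62739,6805) + (34813,3776)
fundamental: x₁=285769, y₁=30996  (since 81663921361 − 85·960752016 = 1)

285769 30996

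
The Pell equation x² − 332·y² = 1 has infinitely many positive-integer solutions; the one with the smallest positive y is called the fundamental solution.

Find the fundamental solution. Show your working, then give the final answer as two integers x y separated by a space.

13447 738

√332 = [18; 4,1,1,8,1,1,4,36, …], period ℓ=8 (even) → k=7
i=0: a=18 ⇒ p=18, q=1
…
i=2: a=1 ⇒ p=91, q=5
i=3: a=1 ⇒ p=164, q=9
i=4: a=8 ⇒ p=1403, q=77
i=5: a=1 ⇒ p=1567, q=86
i=6: a=1 ⇒ p=2970, q=163
i=7: a=4 ⇒ p=13447, q=738
fundamental: x₁=13447, y₁=738  (since 180821809 − 332·544644 = 1)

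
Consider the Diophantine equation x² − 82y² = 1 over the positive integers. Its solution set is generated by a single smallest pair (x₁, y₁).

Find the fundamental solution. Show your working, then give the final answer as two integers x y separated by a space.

[9; 18] for √82; ℓ=1 ⇒ convergent index 1
step 0: (9, 1)  from 9·(1,0) + (0,1)
step 1: (163, 18)  from 18·(9,1) + (1,0)
→ (163, 18).  Check: 163²=26569, 82·18²=26568, difference 1.

163 18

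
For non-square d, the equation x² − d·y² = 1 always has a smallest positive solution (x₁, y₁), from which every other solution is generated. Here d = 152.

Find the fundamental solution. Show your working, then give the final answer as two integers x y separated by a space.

37 3

√152 = [12; 3,24, …], period ℓ=2 (even) → k=1
i=0: a=12 ⇒ p=12, q=1
i=1: a=3 ⇒ p=37, q=3
(x₁, y₁) = (37, 3);  37² − 152·3² = 1 ✓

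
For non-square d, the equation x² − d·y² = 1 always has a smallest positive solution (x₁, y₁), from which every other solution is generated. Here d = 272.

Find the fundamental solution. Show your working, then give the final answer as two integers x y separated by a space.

[16; 2,32] for √272; ℓ=2 ⇒ convergent index 1
i=0: a=16 ⇒ p=16, q=1
i=1: a=2 ⇒ p=33, q=2
fundamental: x₁=33, y₁=2  (since 1089 − 272·4 = 1)

33 2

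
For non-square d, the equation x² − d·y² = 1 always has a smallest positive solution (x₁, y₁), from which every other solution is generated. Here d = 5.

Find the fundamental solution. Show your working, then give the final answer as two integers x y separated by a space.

√5 → a₀=2, period (4); ℓ=1 odd so k=1
k=0  a_k=2  p_k/q_k = 2/1
k=1  a_k=4  p_k/q_k = 9/4
fundamental: x₁=9, y₁=4  (since 81 − 5·16 = 1)

9 4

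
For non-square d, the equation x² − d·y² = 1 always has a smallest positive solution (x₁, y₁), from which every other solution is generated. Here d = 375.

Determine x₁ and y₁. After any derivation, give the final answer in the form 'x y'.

√375 = [19; 2,1,2,1,5,1,2,1,2,38, …], period ℓ=10 (even) → k=9
i=0: a=19 ⇒ p=19, q=1
…
i=2: a=1 ⇒ p=58, q=3
…
i=4: a=1 ⇒ p=213, q=11
…
i=6: a=1 ⇒ p=1433, q=74
i=7: a=2 ⇒ p=4086, q=211
i=8: a=1 ⇒ p=5519, q=285
i=9: a=2 ⇒ p=15124, q=781
→ (15124, 781).  Check: 15124²=228735376, 375·781²=228735375, difference 1.

15124 781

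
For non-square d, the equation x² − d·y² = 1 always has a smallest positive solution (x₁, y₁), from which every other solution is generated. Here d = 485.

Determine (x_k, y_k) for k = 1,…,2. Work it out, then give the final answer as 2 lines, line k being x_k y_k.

d=485: √d = [22; 44] (ℓ=1, odd), read p_1/q_1
a_0=22:  p_0=22·1+0=22,  q_0=22·0+1=1
a_1=44:  p_1=44·22+1=969,  q_1=44·1+0=44
fundamental: x₁=969, y₁=44  (since 938961 − 485·1936 = 1)
(x_2, y_2) = (969·969 + 485·44·44, 969·44 + 44·969) = (1877921, 85272)

969 44
1877921 85272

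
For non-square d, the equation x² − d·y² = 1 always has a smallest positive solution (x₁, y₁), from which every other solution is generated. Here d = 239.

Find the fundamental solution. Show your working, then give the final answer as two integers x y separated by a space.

[15; 2,5,1,2,4,15,4,2,1,5,2,30] for √239; ℓ=12 ⇒ convergent index 11
i=0: a=15 ⇒ p=15, q=1
…
i=2: a=5 ⇒ p=170, q=11
…
i=6: a=15 ⇒ p=37907, q=2452
…
i=10: a=5 ⇒ p=2847431, q=184185
i=11: a=2 ⇒ p=6195120, q=400729
→ (6195120, 400729).  Check: 6195120²=38379511814400, 239·400729²=38379511814399, difference 1.

6195120 400729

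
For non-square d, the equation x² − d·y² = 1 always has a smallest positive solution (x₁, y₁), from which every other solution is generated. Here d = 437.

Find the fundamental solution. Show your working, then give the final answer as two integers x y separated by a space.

√437 = [20; 1,9,2,9,1,40, …], period ℓ=6 (even) → k=5
step 0: (20, 1)  from 20·(1,0) + (0,1)
step 1: (21, 1)  from 1·(20,1) + (1,0)
step 2: (209, 10)  from 9·(21,1) + (20,1)
…
step 4: (4160, 199)  from 9·(439,21) + (209,10)
step 5: (4599, 220)  from 1·(4160,199) + (439,21)
fundamental: x₁=4599, y₁=220  (since 21150801 − 437·48400 = 1)

4599 220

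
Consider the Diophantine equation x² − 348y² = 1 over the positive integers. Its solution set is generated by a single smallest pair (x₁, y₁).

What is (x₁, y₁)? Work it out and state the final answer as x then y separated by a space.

1567 84

√348 → a₀=18, period (1,1,1,8,1,1,1,36); ℓ=8 even so k=7
a_0=18:  p_0=18·1+0=18,  q_0=18·0+1=1
a_1=1:  p_1=1·18+1=19,  q_1=1·1+0=1
…
a_4=8:  p_4=8·56+37=485,  q_4=8·3+2=26
a_5=1:  p_5=1·485+56=541,  q_5=1·26+3=29
a_6=1:  p_6=1·541+485=1026,  q_6=1·29+26=55
a_7=1:  p_7=1·1026+541=1567,  q_7=1·55+29=84
fundamental: x₁=1567, y₁=84  (since 2455489 − 348·7056 = 1)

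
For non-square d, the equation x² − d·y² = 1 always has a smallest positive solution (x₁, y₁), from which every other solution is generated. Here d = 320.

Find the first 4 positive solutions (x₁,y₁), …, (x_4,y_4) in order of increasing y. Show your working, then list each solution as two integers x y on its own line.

161 9
51841 2898
16692641 933147
5374978561 300470436

√320 = [17; 1,7,1,34, …], period ℓ=4 (even) → k=3
k=0  a_k=17  p_k/q_k = 17/1
…
k=2  a_k=7  p_k/q_k = 143/8
k=3  a_k=1  p_k/q_k = 161/9
(x₁, y₁) = (161, 9);  161² − 320·9² = 1 ✓
(161+9√320)^2 = 51841 + 2898√320
(161+9√320)^3 = 16692641 + 933147√320
(161+9√320)^4 = 5374978561 + 300470436√320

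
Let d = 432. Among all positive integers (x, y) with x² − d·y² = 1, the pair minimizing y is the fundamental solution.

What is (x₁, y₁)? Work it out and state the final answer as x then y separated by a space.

d=432: √d = [20; 1,3,1,1,1,3,1,40] (ℓ=8, even), read p_7/q_7
i=0: a=20 ⇒ p=20, q=1
i=1: a=1 ⇒ p=21, q=1
i=2: a=3 ⇒ p=83, q=4
i=3: a=1 ⇒ p=104, q=5
i=4: a=1 ⇒ p=187, q=9
i=5: a=1 ⇒ p=291, q=14
i=6: a=3 ⇒ p=1060, q=51
i=7: a=1 ⇒ p=1351, q=65
fundamental: x₁=1351, y₁=65  (since 1825201 − 432·4225 = 1)

1351 65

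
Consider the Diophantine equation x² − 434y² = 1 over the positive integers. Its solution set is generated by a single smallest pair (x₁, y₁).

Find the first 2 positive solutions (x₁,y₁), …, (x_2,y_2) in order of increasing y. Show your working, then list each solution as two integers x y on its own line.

125 6
31249 1500

√434 → a₀=20, period (1,4,1,40); ℓ=4 even so k=3
step 0: (20, 1)  from 20·(1,0) + (0,1)
step 1: (21, 1)  from 1·(20,1) + (1,0)
step 2: (104, 5)  from 4·(21,1) + (20,1)
step 3: (125, 6)  from 1·(104,5) + (21,1)
→ (125, 6).  Check: 125²=15625, 434·6²=15624, difference 1.
(125+6√434)^2 = 31249 + 1500√434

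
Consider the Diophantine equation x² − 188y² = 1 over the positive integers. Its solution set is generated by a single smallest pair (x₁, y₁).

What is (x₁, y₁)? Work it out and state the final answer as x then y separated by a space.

4607 336

√188 = [13; 1,2,2,6,2,2,1,26, …], period ℓ=8 (even) → k=7
i=0: a=13 ⇒ p=13, q=1
i=1: a=1 ⇒ p=14, q=1
i=2: a=2 ⇒ p=41, q=3
i=3: a=2 ⇒ p=96, q=7
…
i=5: a=2 ⇒ p=1330, q=97
i=6: a=2 ⇒ p=3277, q=239
i=7: a=1 ⇒ p=4607, q=336
fundamental: x₁=4607, y₁=336  (since 21224449 − 188·112896 = 1)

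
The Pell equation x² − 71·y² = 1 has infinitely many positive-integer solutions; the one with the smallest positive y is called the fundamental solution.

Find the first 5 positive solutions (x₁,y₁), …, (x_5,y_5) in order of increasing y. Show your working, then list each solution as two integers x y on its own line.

3480 413
24220799 2874480
168576757560 20006380387
1173294208396801 139244404619040
8166127521864977400 969141036142138013

√71 = [8; 2,2,1,7,1,2,2,16, …], period ℓ=8 (even) → k=7
k=0  a_k=8  p_k/q_k = 8/1
k=1  a_k=2  p_k/q_k = 17/2
…
k=5  a_k=1  p_k/q_k = 514/61
k=6  a_k=2  p_k/q_k = 1483/176
k=7  a_k=2  p_k/q_k = 3480/413
→ (3480, 413).  Check: 3480²=12110400, 71·413²=12110399, difference 1.
k=2:  x_2 = 3480·3480+71·413·413 = 24220799,  y_2 = 3480·413+413·3480 = 2874480
k=3:  x_3 = 3480·24220799+71·413·2874480 = 168576757560,  y_3 = 3480·2874480+413·24220799 = 20006380387
k=4:  x_4 = 3480·168576757560+71·413·20006380387 = 1173294208396801,  y_4 = 3480·20006380387+413·168576757560 = 139244404619040
k=5:  x_5 = 3480·1173294208396801+71·413·139244404619040 = 8166127521864977400,  y_5 = 3480·139244404619040+413·1173294208396801 = 969141036142138013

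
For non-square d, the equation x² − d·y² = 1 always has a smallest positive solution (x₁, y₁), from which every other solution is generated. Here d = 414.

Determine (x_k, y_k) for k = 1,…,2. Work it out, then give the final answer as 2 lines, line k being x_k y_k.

d=414: √d = [20; 2,1,7,2,7,1,2,40] (ℓ=8, even), read p_7/q_7
a_0=20:  p_0=20·1+0=20,  q_0=20·0+1=1
…
a_2=1:  p_2=1·41+20=61,  q_2=1·2+1=3
…
a_5=7:  p_5=7·997+468=7447,  q_5=7·49+23=366
a_6=1:  p_6=1·7447+997=8444,  q_6=1·366+49=415
a_7=2:  p_7=2·8444+7447=24335,  q_7=2·415+366=1196
(x₁, y₁) = (24335, 1196);  24335² − 414·1196² = 1 ✓
k=2:  x_2 = 24335·24335+414·1196·1196 = 1184384449,  y_2 = 24335·1196+1196·24335 = 58209320

24335 1196
1184384449 58209320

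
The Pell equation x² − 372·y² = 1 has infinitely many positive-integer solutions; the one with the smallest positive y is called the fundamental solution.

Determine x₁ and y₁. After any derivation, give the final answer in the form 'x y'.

√372 → a₀=19, period (3,2,12,2,3,38); ℓ=6 even so k=5
step 0: (19, 1)  from 19·(1,0) + (0,1)
step 1: (58, 3)  from 3·(19,1) + (1,0)
step 2: (135, 7)  from 2·(58,3) + (19,1)
step 3: (1678, 87)  from 12·(135,7) + (58,3)
step 4: (3491, 181)  from 2·(1678,87) + (135,7)
step 5: (12151, 630)  from 3·(3491,181) + (1678,87)
fundamental: x₁=12151, y₁=630  (since 147646801 − 372·396900 = 1)

12151 630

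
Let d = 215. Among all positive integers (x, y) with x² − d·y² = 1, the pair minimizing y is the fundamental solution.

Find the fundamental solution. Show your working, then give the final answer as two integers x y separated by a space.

√215 → a₀=14, period (1,1,1,28); ℓ=4 even so k=3
i=0: a=14 ⇒ p=14, q=1
…
i=2: a=1 ⇒ p=29, q=2
i=3: a=1 ⇒ p=44, q=3
→ (44, 3).  Check: 44²=1936, 215·3²=1935, difference 1.

44 3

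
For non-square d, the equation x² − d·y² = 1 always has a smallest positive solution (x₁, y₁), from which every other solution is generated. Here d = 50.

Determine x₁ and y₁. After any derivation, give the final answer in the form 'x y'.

[7; 14] for √50; ℓ=1 ⇒ convergent index 1
k=0  a_k=7  p_k/q_k = 7/1
k=1  a_k=14  p_k/q_k = 99/14
→ (99, 14).  Check: 99²=9801, 50·14²=9800, difference 1.

99 14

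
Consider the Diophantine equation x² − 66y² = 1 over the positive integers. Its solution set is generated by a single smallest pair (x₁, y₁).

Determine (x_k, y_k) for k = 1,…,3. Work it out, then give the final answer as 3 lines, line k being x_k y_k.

65 8
8449 1040
1098305 135192

[8; 8,16] for √66; ℓ=2 ⇒ convergent index 1
a_0=8:  p_0=8·1+0=8,  q_0=8·0+1=1
a_1=8:  p_1=8·8+1=65,  q_1=8·1+0=8
→ (65, 8).  Check: 65²=4225, 66·8²=4224, difference 1.
(x_2, y_2) = (65·65 + 66·8·8, 65·8 + 8·65) = (8449, 1040)
(x_3, y_3) = (65·8449 + 66·8·1040, 65·1040 + 8·8449) = (1098305, 135192)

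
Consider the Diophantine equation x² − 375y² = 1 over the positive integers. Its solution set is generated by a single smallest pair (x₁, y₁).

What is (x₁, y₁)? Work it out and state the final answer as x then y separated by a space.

√375 → a₀=19, period (2,1,2,1,5,1,2,1,2,38); ℓ=10 even so k=9
k=0  a_k=19  p_k/q_k = 19/1
…
k=3  a_k=2  p_k/q_k = 155/8
…
k=5  a_k=5  p_k/q_k = 1220/63
k=6  a_k=1  p_k/q_k = 1433/74
k=7  a_k=2  p_k/q_k = 4086/211
k=8  a_k=1  p_k/q_k = 5519/285
k=9  a_k=2  p_k/q_k = 15124/781
→ (15124, 781).  Check: 15124²=228735376, 375·781²=228735375, difference 1.

15124 781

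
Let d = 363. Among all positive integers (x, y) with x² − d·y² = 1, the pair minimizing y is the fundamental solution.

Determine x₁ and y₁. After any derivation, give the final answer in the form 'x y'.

362 19

d=363: √d = [19; 19,38] (ℓ=2, even), read p_1/q_1
step 0: (19, 1)  from 19·(1,0) + (0,1)
step 1: (362, 19)  from 19·(19,1) + (1,0)
fundamental: x₁=362, y₁=19  (since 131044 − 363·361 = 1)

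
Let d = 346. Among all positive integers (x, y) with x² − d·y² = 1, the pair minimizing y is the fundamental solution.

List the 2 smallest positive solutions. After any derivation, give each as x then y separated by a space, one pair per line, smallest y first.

[18; 1,1,1,1,36] for √346; ℓ=5 ⇒ convergent index 9
k=0  a_k=18  p_k/q_k = 18/1
…
k=5  a_k=36  p_k/q_k = 3404/183
…
k=8  a_k=1  p_k/q_k = 10398/559
k=9  a_k=1  p_k/q_k = 17299/930
fundamental: x₁=17299, y₁=930  (since 299255401 − 346·864900 = 1)
n=2: (17299,930)∘(17299,930) = (17299·17299+346·930·930, 17299·930+930·17299) = (598510801,32176140)

17299 930
598510801 32176140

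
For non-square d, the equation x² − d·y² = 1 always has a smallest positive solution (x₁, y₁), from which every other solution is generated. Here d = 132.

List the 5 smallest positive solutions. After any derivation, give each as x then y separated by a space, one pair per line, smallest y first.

√132 = [11; 2,22, …], period ℓ=2 (even) → k=1
k=0  a_k=11  p_k/q_k = 11/1
k=1  a_k=2  p_k/q_k = 23/2
→ (23, 2).  Check: 23²=529, 132·2²=528, difference 1.
n=2: (23,2)∘(23,2) = (23·23+132·2·2, 23·2+2·23) = (1057,92)
n=3: (1057,92)∘(23,2) = (23·1057+132·2·92, 23·92+2·1057) = (48599,4230)
n=4: (48599,4230)∘(23,2) = (23·48599+132·2·4230, 23·4230+2·48599) = (2234497,194488)
n=5: (2234497,194488)∘(23,2) = (23·2234497+132·2·194488, 23·194488+2·2234497) = (102738263,8942218)

23 2
1057 92
48599 4230
2234497 194488
102738263 8942218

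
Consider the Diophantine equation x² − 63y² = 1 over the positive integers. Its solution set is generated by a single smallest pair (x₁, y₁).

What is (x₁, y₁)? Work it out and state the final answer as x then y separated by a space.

8 1

√63 → a₀=7, period (1,14); ℓ=2 even so k=1
step 0: (7, 1)  from 7·(1,0) + (0,1)
step 1: (8, 1)  from 1·(7,1) + (1,0)
fundamental: x₁=8, y₁=1  (since 64 − 63·1 = 1)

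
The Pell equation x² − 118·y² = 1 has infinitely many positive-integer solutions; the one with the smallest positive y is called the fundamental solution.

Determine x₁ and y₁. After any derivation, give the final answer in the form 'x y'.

[10; 1,6,3,2,10,2,3,6,1,20] for √118; ℓ=10 ⇒ convergent index 9
step 0: (10, 1)  from 10·(1,0) + (0,1)
step 1: (11, 1)  from 1·(10,1) + (1,0)
…
step 3: (239, 22)  from 3·(76,7) + (11,1)
step 4: (554, 51)  from 2·(239,22) + (76,7)
…
step 6: (12112, 1115)  from 2·(5779,532) + (554,51)
step 7: (42115, 3877)  from 3·(12112,1115) + (5779,532)
step 8: (264802, 24377)  from 6·(42115,3877) + (12112,1115)
step 9: (306917, 28254)  from 1·(264802,24377) + (42115,3877)
→ (306917, 28254).  Check: 306917²=94198044889, 118·28254²=94198044888, difference 1.

306917 28254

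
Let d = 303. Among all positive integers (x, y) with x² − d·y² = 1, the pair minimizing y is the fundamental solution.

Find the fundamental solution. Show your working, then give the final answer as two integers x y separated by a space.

[17; 2,2,5,2,2,34] for √303; ℓ=6 ⇒ convergent index 5
a_0=17:  p_0=17·1+0=17,  q_0=17·0+1=1
a_1=2:  p_1=2·17+1=35,  q_1=2·1+0=2
…
a_3=5:  p_3=5·87+35=470,  q_3=5·5+2=27
a_4=2:  p_4=2·470+87=1027,  q_4=2·27+5=59
a_5=2:  p_5=2·1027+470=2524,  q_5=2·59+27=145
(x₁, y₁) = (2524, 145);  2524² − 303·145² = 1 ✓

2524 145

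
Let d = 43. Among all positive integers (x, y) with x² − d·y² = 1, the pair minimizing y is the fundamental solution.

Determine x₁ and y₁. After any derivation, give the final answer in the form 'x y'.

3482 531

[6; 1,1,3,1,5,1,3,1,1,12] for √43; ℓ=10 ⇒ convergent index 9
k=0  a_k=6  p_k/q_k = 6/1
…
k=2  a_k=1  p_k/q_k = 13/2
…
k=4  a_k=1  p_k/q_k = 59/9
k=5  a_k=5  p_k/q_k = 341/52
k=6  a_k=1  p_k/q_k = 400/61
k=7  a_k=3  p_k/q_k = 1541/235
k=8  a_k=1  p_k/q_k = 1941/296
k=9  a_k=1  p_k/q_k = 3482/531
fundamental: x₁=3482, y₁=531  (since 12124324 − 43·281961 = 1)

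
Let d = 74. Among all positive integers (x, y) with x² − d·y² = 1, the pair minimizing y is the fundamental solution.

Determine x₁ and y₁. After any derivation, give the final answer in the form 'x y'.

[8; 1,1,1,1,16] for √74; ℓ=5 ⇒ convergent index 9
k=0  a_k=8  p_k/q_k = 8/1
…
k=2  a_k=1  p_k/q_k = 17/2
…
k=8  a_k=1  p_k/q_k = 2228/259
k=9  a_k=1  p_k/q_k = 3699/430
→ (3699, 430).  Check: 3699²=13682601, 74·430²=13682600, difference 1.

3699 430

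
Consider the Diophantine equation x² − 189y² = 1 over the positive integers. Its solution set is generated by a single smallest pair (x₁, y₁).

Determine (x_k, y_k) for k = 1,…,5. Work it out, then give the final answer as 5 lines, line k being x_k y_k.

√189 → a₀=13, period (1,2,1,26); ℓ=4 even so k=3
step 0: (13, 1)  from 13·(1,0) + (0,1)
…
step 2: (41, 3)  from 2·(14,1) + (13,1)
step 3: (55, 4)  from 1·(41,3) + (14,1)
→ (55, 4).  Check: 55²=3025, 189·4²=3024, difference 1.
k=2:  x_2 = 55·55+189·4·4 = 6049,  y_2 = 55·4+4·55 = 440
k=3:  x_3 = 55·6049+189·4·440 = 665335,  y_3 = 55·440+4·6049 = 48396
k=4:  x_4 = 55·665335+189·4·48396 = 73180801,  y_4 = 55·48396+4·665335 = 5323120
k=5:  x_5 = 55·73180801+189·4·5323120 = 8049222775,  y_5 = 55·5323120+4·73180801 = 585494804

55 4
6049 440
665335 48396
73180801 5323120
8049222775 585494804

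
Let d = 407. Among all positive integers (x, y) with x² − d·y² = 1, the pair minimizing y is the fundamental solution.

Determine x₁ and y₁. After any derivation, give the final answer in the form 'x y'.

[20; 5,1,2,1,5,40] for √407; ℓ=6 ⇒ convergent index 5
i=0: a=20 ⇒ p=20, q=1
i=1: a=5 ⇒ p=101, q=5
i=2: a=1 ⇒ p=121, q=6
i=3: a=2 ⇒ p=343, q=17
i=4: a=1 ⇒ p=464, q=23
i=5: a=5 ⇒ p=2663, q=132
(x₁, y₁) = (2663, 132);  2663² − 407·132² = 1 ✓

2663 132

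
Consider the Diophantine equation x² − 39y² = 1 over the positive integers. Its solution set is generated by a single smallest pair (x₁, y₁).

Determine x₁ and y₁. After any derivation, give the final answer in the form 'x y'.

√39 = [6; 4,12, …], period ℓ=2 (even) → k=1
step 0: (6, 1)  from 6·(1,0) + (0,1)
step 1: (25, 4)  from 4·(6,1) + (1,0)
(x₁, y₁) = (25, 4);  25² − 39·4² = 1 ✓

25 4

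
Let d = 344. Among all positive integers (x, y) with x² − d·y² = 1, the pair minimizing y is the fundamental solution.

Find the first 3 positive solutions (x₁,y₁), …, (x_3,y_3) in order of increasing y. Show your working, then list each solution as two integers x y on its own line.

10405 561
216528049 11674410
4505948689285 242944471539

√344 → a₀=18, period (1,1,4,1,3,1,4,1,1,36); ℓ=10 even so k=9
a_0=18:  p_0=18·1+0=18,  q_0=18·0+1=1
a_1=1:  p_1=1·18+1=19,  q_1=1·1+0=1
…
a_4=1:  p_4=1·167+37=204,  q_4=1·9+2=11
…
a_6=1:  p_6=1·779+204=983,  q_6=1·42+11=53
a_7=4:  p_7=4·983+779=4711,  q_7=4·53+42=254
a_8=1:  p_8=1·4711+983=5694,  q_8=1·254+53=307
a_9=1:  p_9=1·5694+4711=10405,  q_9=1·307+254=561
→ (10405, 561).  Check: 10405²=108264025, 344·561²=108264024, difference 1.
(10405+561√344)^2 = 216528049 + 11674410√344
(10405+561√344)^3 = 4505948689285 + 242944471539√344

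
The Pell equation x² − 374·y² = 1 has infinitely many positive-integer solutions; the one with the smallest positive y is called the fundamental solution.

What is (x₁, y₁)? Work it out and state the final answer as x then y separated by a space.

√374 → a₀=19, period (2,1,18,1,2,38); ℓ=6 even so k=5
k=0  a_k=19  p_k/q_k = 19/1
k=1  a_k=2  p_k/q_k = 39/2
k=2  a_k=1  p_k/q_k = 58/3
…
k=4  a_k=1  p_k/q_k = 1141/59
k=5  a_k=2  p_k/q_k = 3365/174
(x₁, y₁) = (3365, 174);  3365² − 374·174² = 1 ✓

3365 174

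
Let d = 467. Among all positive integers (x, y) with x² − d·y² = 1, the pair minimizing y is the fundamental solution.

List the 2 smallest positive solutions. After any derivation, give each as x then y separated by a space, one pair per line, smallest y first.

1625626 75225
5285319783751 244575431700

[21; 1,1,1,1,3,…,1,1,42] for √467; ℓ=14 ⇒ convergent index 13
step 0: (21, 1)  from 21·(1,0) + (0,1)
step 1: (22, 1)  from 1·(21,1) + (1,0)
step 2: (43, 2)  from 1·(22,1) + (21,1)
step 3: (65, 3)  from 1·(43,2) + (22,1)
step 4: (108, 5)  from 1·(65,3) + (43,2)
…
step 7: (27164, 1257)  from 21·(1275,59) + (389,18)
step 8: (82767, 3830)  from 3·(27164,1257) + (1275,59)
…
step 10: (358232, 16577)  from 1·(275465,12747) + (82767,3830)
step 11: (633697, 29324)  from 1·(358232,16577) + (275465,12747)
step 12: (991929, 45901)  from 1·(633697,29324) + (358232,16577)
step 13: (1625626, 75225)  from 1·(991929,45901) + (633697,29324)
→ (1625626, 75225).  Check: 1625626²=2642659891876, 467·75225²=2642659891875, difference 1.
(x_2, y_2) = (1625626·1625626 + 467·75225·75225, 1625626·75225 + 75225·1625626) = (5285319783751, 244575431700)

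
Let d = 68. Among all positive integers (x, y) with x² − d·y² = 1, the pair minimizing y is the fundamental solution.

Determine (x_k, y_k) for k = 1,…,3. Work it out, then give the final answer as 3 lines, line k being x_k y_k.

33 4
2177 264
143649 17420

√68 → a₀=8, period (4,16); ℓ=2 even so k=1
a_0=8:  p_0=8·1+0=8,  q_0=8·0+1=1
a_1=4:  p_1=4·8+1=33,  q_1=4·1+0=4
(x₁, y₁) = (33, 4);  33² − 68·4² = 1 ✓
k=2:  x_2 = 33·33+68·4·4 = 2177,  y_2 = 33·4+4·33 = 264
k=3:  x_3 = 33·2177+68·4·264 = 143649,  y_3 = 33·264+4·2177 = 17420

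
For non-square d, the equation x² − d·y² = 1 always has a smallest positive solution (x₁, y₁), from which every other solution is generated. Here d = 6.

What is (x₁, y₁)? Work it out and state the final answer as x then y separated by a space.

5 2

[2; 2,4] for √6; ℓ=2 ⇒ convergent index 1
step 0: (2, 1)  from 2·(1,0) + (0,1)
step 1: (5, 2)  from 2·(2,1) + (1,0)
→ (5, 2).  Check: 5²=25, 6·2²=24, difference 1.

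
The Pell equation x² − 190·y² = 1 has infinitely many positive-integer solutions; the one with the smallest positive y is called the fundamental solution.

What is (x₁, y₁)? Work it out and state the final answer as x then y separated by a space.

52021 3774

[13; 1,3,1,1,1,…,3,1,26] for √190; ℓ=14 ⇒ convergent index 13
step 0: (13, 1)  from 13·(1,0) + (0,1)
step 1: (14, 1)  from 1·(13,1) + (1,0)
step 2: (55, 4)  from 3·(14,1) + (13,1)
…
step 6: (510, 37)  from 2·(193,14) + (124,9)
step 7: (1213, 88)  from 2·(510,37) + (193,14)
step 8: (2936, 213)  from 2·(1213,88) + (510,37)
step 9: (4149, 301)  from 1·(2936,213) + (1213,88)
…
step 11: (11234, 815)  from 1·(7085,514) + (4149,301)
step 12: (40787, 2959)  from 3·(11234,815) + (7085,514)
step 13: (52021, 3774)  from 1·(40787,2959) + (11234,815)
→ (52021, 3774).  Check: 52021²=2706184441, 190·3774²=2706184440, difference 1.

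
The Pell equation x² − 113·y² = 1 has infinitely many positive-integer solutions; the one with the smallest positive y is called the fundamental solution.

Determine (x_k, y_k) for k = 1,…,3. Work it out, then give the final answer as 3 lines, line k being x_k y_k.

√113 = [10; 1,1,1,2,2,1,1,1,20, …], period ℓ=9 (odd) → k=17
a_0=10:  p_0=10·1+0=10,  q_0=10·0+1=1
a_1=1:  p_1=1·10+1=11,  q_1=1·1+0=1
…
a_3=1:  p_3=1·21+11=32,  q_3=1·2+1=3
a_4=2:  p_4=2·32+21=85,  q_4=2·3+2=8
a_5=2:  p_5=2·85+32=202,  q_5=2·8+3=19
a_6=1:  p_6=1·202+85=287,  q_6=1·19+8=27
a_7=1:  p_7=1·287+202=489,  q_7=1·27+19=46
a_8=1:  p_8=1·489+287=776,  q_8=1·46+27=73
…
a_10=1:  p_10=1·16009+776=16785,  q_10=1·1506+73=1579
a_11=1:  p_11=1·16785+16009=32794,  q_11=1·1579+1506=3085
a_12=1:  p_12=1·32794+16785=49579,  q_12=1·3085+1579=4664
a_13=2:  p_13=2·49579+32794=131952,  q_13=2·4664+3085=12413
a_14=2:  p_14=2·131952+49579=313483,  q_14=2·12413+4664=29490
a_15=1:  p_15=1·313483+131952=445435,  q_15=1·29490+12413=41903
a_16=1:  p_16=1·445435+313483=758918,  q_16=1·41903+29490=71393
a_17=1:  p_17=1·758918+445435=1204353,  q_17=1·71393+41903=113296
(x₁, y₁) = (1204353, 113296);  1204353² − 113·113296² = 1 ✓
k=2:  x_2 = 1204353·1204353+113·113296·113296 = 2900932297217,  y_2 = 1204353·113296+113296·1204353 = 272896754976
k=3:  x_3 = 1204353·2900932297217+113·113296·272896754976 = 6987493029899166849,  y_3 = 1204353·272896754976+113296·2900932297217 = 657328051091107760

1204353 113296
2900932297217 272896754976
6987493029899166849 657328051091107760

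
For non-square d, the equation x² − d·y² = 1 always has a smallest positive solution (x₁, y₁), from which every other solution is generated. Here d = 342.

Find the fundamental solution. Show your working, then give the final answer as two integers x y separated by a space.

√342 = [18; 2,36, …], period ℓ=2 (even) → k=1
a_0=18:  p_0=18·1+0=18,  q_0=18·0+1=1
a_1=2:  p_1=2·18+1=37,  q_1=2·1+0=2
→ (37, 2).  Check: 37²=1369, 342·2²=1368, difference 1.

37 2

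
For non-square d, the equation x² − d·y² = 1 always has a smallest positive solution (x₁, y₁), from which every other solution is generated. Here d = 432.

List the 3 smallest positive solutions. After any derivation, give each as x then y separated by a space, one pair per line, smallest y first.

1351 65
3650401 175630
9863382151 474552195

√432 → a₀=20, period (1,3,1,1,1,3,1,40); ℓ=8 even so k=7
k=0  a_k=20  p_k/q_k = 20/1
…
k=2  a_k=3  p_k/q_k = 83/4
…
k=4  a_k=1  p_k/q_k = 187/9
…
k=6  a_k=3  p_k/q_k = 1060/51
k=7  a_k=1  p_k/q_k = 1351/65
(x₁, y₁) = (1351, 65);  1351² − 432·65² = 1 ✓
n=2: (1351,65)∘(1351,65) = (1351·1351+432·65·65, 1351·65+65·1351) = (3650401,175630)
n=3: (3650401,175630)∘(1351,65) = (1351·3650401+432·65·175630, 1351·175630+65·3650401) = (9863382151,474552195)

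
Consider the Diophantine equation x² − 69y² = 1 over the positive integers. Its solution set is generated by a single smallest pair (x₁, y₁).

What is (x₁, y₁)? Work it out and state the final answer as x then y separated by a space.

7775 936

√69 → a₀=8, period (3,3,1,4,1,3,3,16); ℓ=8 even so k=7
i=0: a=8 ⇒ p=8, q=1
i=1: a=3 ⇒ p=25, q=3
…
i=4: a=4 ⇒ p=515, q=62
i=5: a=1 ⇒ p=623, q=75
i=6: a=3 ⇒ p=2384, q=287
i=7: a=3 ⇒ p=7775, q=936
(x₁, y₁) = (7775, 936);  7775² − 69·936² = 1 ✓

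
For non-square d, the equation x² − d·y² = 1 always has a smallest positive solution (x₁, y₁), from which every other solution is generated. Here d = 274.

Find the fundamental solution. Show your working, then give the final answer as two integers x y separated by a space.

3959299 239190

√274 → a₀=16, period (1,1,4,4,1,1,32); ℓ=7 odd so k=13
a_0=16:  p_0=16·1+0=16,  q_0=16·0+1=1
…
a_5=1:  p_5=1·629+149=778,  q_5=1·38+9=47
…
a_7=32:  p_7=32·1407+778=45802,  q_7=32·85+47=2767
…
a_11=4:  p_11=4·419253+93011=1770023,  q_11=4·25328+5619=106931
a_12=1:  p_12=1·1770023+419253=2189276,  q_12=1·106931+25328=132259
a_13=1:  p_13=1·2189276+1770023=3959299,  q_13=1·132259+106931=239190
fundamental: x₁=3959299, y₁=239190  (since 15676048571401 − 274·57211856100 = 1)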